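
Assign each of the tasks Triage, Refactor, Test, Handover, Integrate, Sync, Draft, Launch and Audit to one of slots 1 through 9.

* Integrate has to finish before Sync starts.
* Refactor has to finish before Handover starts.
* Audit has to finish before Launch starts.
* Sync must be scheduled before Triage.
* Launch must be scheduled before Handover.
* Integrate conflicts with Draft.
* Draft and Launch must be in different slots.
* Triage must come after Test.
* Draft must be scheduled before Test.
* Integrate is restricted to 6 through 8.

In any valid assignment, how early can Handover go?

Precedence pushes Handover to at least 3.
Handover at 3 is achievable: Draft -> 1; Triage -> 8; Integrate -> 6; Sync -> 7; Launch -> 2; Handover -> 3; Refactor -> 1; Test -> 2; Audit -> 1.

3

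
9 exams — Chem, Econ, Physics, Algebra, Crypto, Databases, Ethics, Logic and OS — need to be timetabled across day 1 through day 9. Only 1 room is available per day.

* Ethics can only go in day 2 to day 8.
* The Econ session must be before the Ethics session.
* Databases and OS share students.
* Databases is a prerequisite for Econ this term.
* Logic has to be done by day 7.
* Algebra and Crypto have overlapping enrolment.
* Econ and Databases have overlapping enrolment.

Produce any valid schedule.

Physics=day 6, Crypto=day 8, Ethics=day 3, Econ=day 2, OS=day 9, Chem=day 5, Databases=day 1, Logic=day 4, Algebra=day 7

Checking: Econ(day 2) before Ethics(day 3); Databases(day 1) before Econ(day 2); Algebra(day 7) != Crypto(day 8); Econ(day 2) != Databases(day 1); Databases(day 1) != OS(day 9); Logic=day 4 in [day 1,day 7]; Ethics=day 3 in [day 2,day 8]; max 1 per day (cap 1).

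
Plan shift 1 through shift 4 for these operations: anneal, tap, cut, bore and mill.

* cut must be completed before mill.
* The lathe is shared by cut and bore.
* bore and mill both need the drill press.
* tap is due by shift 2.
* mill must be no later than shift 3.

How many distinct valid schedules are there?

Splitting on anneal: it can be shift 1 (12), shift 2 (12), shift 3 (12), shift 4 (12). Listing each branch's schedules as (tap, cut, bore, mill) by shift number:
anneal=shift 1: (1,1,2,3) (1,1,3,2) (1,1,4,2) (1,1,4,3) (1,2,1,3) (1,2,4,3) (2,1,2,3) (2,1,3,2) (2,1,4,2) (2,1,4,3) (2,2,1,3) (2,2,4,3) — 12.
anneal=shift 2: (1,1,2,3) (1,1,3,2) (1,1,4,2) (1,1,4,3) (1,2,1,3) (1,2,4,3) (2,1,2,3) (2,1,3,2) (2,1,4,2) (2,1,4,3) (2,2,1,3) (2,2,4,3) — 12.
anneal=shift 3: (1,1,2,3) (1,1,3,2) (1,1,4,2) (1,1,4,3) (1,2,1,3) (1,2,4,3) (2,1,2,3) (2,1,3,2) (2,1,4,2) (2,1,4,3) (2,2,1,3) (2,2,4,3) — 12.
anneal=shift 4: (1,1,2,3) (1,1,3,2) (1,1,4,2) (1,1,4,3) (1,2,1,3) (1,2,4,3) (2,1,2,3) (2,1,3,2) (2,1,4,2) (2,1,4,3) (2,2,1,3) (2,2,4,3) — 12.
Summing: 12 + 12 + 12 + 12 = 48.

48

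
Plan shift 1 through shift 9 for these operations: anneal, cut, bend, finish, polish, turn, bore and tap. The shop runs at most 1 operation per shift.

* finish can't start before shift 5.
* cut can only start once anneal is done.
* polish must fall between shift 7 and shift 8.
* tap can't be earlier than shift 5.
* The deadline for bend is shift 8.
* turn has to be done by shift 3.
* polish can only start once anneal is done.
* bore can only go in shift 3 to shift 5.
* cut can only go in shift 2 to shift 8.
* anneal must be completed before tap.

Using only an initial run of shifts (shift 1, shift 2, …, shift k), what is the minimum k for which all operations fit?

The precedence chain requires at least 2 distinct shifts.
With at most 1 per shift and 8 operations, at least 8 shifts are needed.
polish can't be placed before shift 7, so the schedule must run through at least shift 7.
8 works (last occupied shift: shift 8): for example bend -> shift 8, anneal -> shift 2, bore -> shift 3, turn -> shift 1, tap -> shift 5, cut -> shift 4, polish -> shift 7, finish -> shift 6.

8 shifts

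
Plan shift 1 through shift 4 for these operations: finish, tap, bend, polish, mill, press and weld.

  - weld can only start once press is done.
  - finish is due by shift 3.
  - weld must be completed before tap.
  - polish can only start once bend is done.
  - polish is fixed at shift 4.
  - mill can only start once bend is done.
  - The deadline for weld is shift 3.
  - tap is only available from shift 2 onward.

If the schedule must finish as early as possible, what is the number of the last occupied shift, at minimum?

shift 4

The precedence chain requires at least 3 distinct shifts.
polish can't be placed before shift 4, so the schedule must run through at least shift 4.
4 works (last occupied shift: shift 4): for example polish -> shift 4, press -> shift 1, bend -> shift 1, weld -> shift 2, mill -> shift 2, tap -> shift 3, finish -> shift 1.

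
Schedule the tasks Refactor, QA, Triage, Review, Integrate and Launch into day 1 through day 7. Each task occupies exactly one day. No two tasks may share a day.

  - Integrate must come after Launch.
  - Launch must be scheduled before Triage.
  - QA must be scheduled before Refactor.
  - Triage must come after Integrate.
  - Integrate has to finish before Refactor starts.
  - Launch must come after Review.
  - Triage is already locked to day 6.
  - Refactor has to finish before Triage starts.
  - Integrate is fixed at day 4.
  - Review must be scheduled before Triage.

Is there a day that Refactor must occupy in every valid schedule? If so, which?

day 5

Integrate is fixed at day 4 and must come before Refactor, so Refactor is at least day 5.
Triage is fixed at day 6 and must come after Refactor, so Refactor is at most day 5.
So Refactor must be day 5.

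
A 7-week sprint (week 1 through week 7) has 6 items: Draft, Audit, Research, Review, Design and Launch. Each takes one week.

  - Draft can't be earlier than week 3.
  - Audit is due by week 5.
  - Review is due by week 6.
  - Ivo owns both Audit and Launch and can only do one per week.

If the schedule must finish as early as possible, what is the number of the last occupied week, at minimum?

Draft can't be placed before week 3, so the schedule must run through at least week 3.
3 works (last occupied week: week 3): for example Review in week 1; Design in week 1; Research in week 1; Audit in week 1; Launch in week 2; Draft in week 3.

3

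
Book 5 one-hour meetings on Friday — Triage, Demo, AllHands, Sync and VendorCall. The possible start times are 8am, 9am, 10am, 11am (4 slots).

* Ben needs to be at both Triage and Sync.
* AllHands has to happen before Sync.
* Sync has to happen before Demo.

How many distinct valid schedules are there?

48

Splitting on Triage: it can be 8am (16), 9am (8), 10am (8), 11am (16). Listing each branch's schedules as (Demo, AllHands, Sync, VendorCall):
Triage=8am: (10am,8am,9am,8am) (10am,8am,9am,9am) (10am,8am,9am,10am) (10am,8am,9am,11am) (11am,8am,9am,8am) (11am,8am,9am,9am) (11am,8am,9am,10am) (11am,8am,9am,11am) (11am,8am,10am,8am) (11am,8am,10am,9am) (11am,8am,10am,10am) (11am,8am,10am,11am) (11am,9am,10am,8am) (11am,9am,10am,9am) (11am,9am,10am,10am) (11am,9am,10am,11am) — 16.
Triage=9am: (11am,8am,10am,8am) (11am,8am,10am,9am) (11am,8am,10am,10am) (11am,8am,10am,11am) (11am,9am,10am,8am) (11am,9am,10am,9am) (11am,9am,10am,10am) (11am,9am,10am,11am) — 8.
Triage=10am: (10am,8am,9am,8am) (10am,8am,9am,9am) (10am,8am,9am,10am) (10am,8am,9am,11am) (11am,8am,9am,8am) (11am,8am,9am,9am) (11am,8am,9am,10am) (11am,8am,9am,11am) — 8.
Triage=11am: (10am,8am,9am,8am) (10am,8am,9am,9am) (10am,8am,9am,10am) (10am,8am,9am,11am) (11am,8am,9am,8am) (11am,8am,9am,9am) (11am,8am,9am,10am) (11am,8am,9am,11am) (11am,8am,10am,8am) (11am,8am,10am,9am) (11am,8am,10am,10am) (11am,8am,10am,11am) (11am,9am,10am,8am) (11am,9am,10am,9am) (11am,9am,10am,10am) (11am,9am,10am,11am) — 16.
Summing: 16 + 8 + 8 + 16 = 48.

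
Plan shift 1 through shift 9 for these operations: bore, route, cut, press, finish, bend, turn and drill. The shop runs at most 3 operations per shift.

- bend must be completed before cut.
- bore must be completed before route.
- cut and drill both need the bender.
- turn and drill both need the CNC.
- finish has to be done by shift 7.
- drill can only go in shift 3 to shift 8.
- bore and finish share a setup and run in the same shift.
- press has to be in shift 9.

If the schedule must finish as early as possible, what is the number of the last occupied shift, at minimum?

9

The precedence chain requires at least 2 distinct shifts.
With at most 3 per shift and 8 operations, at least 3 shifts are needed.
press can't be placed before shift 9, so the schedule must run through at least shift 9.
9 works (last occupied shift: shift 9): for example drill -> shift 3; bore -> shift 1; bend -> shift 1; turn -> shift 2; cut -> shift 2; press -> shift 9; finish -> shift 1; route -> shift 2.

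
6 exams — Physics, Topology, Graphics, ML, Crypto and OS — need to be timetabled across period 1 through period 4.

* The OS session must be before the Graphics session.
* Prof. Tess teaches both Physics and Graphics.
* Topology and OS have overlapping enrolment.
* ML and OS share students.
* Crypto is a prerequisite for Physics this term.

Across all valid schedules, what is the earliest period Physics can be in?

period 2

Precedence pushes Physics to at least period 2.
Physics at period 2 is achievable: Crypto in period 1, Graphics in period 3, Physics in period 2, ML in period 2, Topology in period 2, OS in period 1.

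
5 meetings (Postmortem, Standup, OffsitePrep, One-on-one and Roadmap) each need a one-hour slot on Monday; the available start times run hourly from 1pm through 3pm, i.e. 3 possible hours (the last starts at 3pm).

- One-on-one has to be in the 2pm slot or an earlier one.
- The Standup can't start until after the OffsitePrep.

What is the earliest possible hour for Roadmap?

Roadmap at 1pm is achievable: Standup in 2pm, Postmortem in 1pm, One-on-one in 1pm, Roadmap in 1pm, OffsitePrep in 1pm.

1pm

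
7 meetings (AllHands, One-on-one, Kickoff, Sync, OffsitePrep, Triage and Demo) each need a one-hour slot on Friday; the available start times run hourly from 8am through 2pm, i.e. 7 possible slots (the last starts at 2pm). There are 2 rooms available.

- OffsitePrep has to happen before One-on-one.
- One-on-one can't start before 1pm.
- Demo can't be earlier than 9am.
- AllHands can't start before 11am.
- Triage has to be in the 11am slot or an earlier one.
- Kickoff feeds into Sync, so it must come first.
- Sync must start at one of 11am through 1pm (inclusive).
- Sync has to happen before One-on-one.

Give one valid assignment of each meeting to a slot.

AllHands in 11am; One-on-one in 1pm; Demo in 9am; Triage in 8am; OffsitePrep in 9am; Sync in 11am; Kickoff in 8am

Checking: OffsitePrep(9am) before One-on-one(1pm); Kickoff(8am) before Sync(11am); Sync(11am) before One-on-one(1pm); AllHands=11am in [11am,2pm]; Triage=8am in [8am,11am]; Demo=9am in [9am,2pm]; One-on-one=1pm in [1pm,2pm]; Sync=11am in [11am,1pm]; max 2 per slot (cap 2).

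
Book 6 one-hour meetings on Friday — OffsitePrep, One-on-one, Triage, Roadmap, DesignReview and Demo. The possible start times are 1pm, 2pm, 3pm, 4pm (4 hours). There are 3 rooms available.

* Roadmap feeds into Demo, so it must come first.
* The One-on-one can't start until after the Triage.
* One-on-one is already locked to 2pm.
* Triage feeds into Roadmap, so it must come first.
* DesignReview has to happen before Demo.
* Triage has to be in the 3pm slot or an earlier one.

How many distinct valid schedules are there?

30

Splitting on OffsitePrep: it can be 1pm (8), 2pm (6), 3pm (8), 4pm (8). Listing each branch's schedules as (One-on-one, Triage, Roadmap, DesignReview, Demo):
OffsitePrep=1pm: (2pm,1pm,2pm,1pm,3pm) (2pm,1pm,2pm,1pm,4pm) (2pm,1pm,2pm,2pm,3pm) (2pm,1pm,2pm,2pm,4pm) (2pm,1pm,2pm,3pm,4pm) (2pm,1pm,3pm,1pm,4pm) (2pm,1pm,3pm,2pm,4pm) (2pm,1pm,3pm,3pm,4pm) — 8.
OffsitePrep=2pm: (2pm,1pm,2pm,1pm,3pm) (2pm,1pm,2pm,1pm,4pm) (2pm,1pm,2pm,3pm,4pm) (2pm,1pm,3pm,1pm,4pm) (2pm,1pm,3pm,2pm,4pm) (2pm,1pm,3pm,3pm,4pm) — 6.
OffsitePrep=3pm: (2pm,1pm,2pm,1pm,3pm) (2pm,1pm,2pm,1pm,4pm) (2pm,1pm,2pm,2pm,3pm) (2pm,1pm,2pm,2pm,4pm) (2pm,1pm,2pm,3pm,4pm) (2pm,1pm,3pm,1pm,4pm) (2pm,1pm,3pm,2pm,4pm) (2pm,1pm,3pm,3pm,4pm) — 8.
OffsitePrep=4pm: (2pm,1pm,2pm,1pm,3pm) (2pm,1pm,2pm,1pm,4pm) (2pm,1pm,2pm,2pm,3pm) (2pm,1pm,2pm,2pm,4pm) (2pm,1pm,2pm,3pm,4pm) (2pm,1pm,3pm,1pm,4pm) (2pm,1pm,3pm,2pm,4pm) (2pm,1pm,3pm,3pm,4pm) — 8.
Summing: 8 + 6 + 8 + 8 = 30.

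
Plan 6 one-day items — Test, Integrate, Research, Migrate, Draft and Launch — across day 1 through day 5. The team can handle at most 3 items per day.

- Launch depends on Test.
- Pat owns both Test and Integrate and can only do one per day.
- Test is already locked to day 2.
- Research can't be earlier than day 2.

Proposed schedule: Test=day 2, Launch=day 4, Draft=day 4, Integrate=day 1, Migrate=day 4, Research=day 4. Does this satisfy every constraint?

The team can handle at most 3 items per day — violated.
Research can't be earlier than day 2 — holds.
Launch depends on Test — holds.
Test is already locked to day 2 — holds.
Pat owns both Test and Integrate and can only do one per day — holds.

Invalid. The team can handle at most 3 items per day.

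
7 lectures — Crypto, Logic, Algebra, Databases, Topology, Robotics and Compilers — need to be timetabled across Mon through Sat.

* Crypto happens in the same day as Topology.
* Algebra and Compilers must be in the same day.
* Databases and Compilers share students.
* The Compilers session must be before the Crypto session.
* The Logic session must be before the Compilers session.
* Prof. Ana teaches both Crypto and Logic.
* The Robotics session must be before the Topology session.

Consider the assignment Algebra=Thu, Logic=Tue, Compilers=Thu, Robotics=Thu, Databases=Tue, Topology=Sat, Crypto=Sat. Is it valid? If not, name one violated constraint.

The Logic session must be before the Compilers session — holds.
The Robotics session must be before the Topology session — holds.
Prof. Ana teaches both Crypto and Logic — holds.
Databases and Compilers share students — holds.
Crypto happens in the same day as Topology — holds.
The Compilers session must be before the Crypto session — holds.
Algebra and Compilers must be in the same day — holds.

Yes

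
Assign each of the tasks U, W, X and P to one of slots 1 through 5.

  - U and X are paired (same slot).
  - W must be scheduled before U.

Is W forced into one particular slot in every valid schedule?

No

W can be 1 (e.g. P=1, X=2, W=1, U=2) or 2 (e.g. P=1; X=3; W=2; U=3).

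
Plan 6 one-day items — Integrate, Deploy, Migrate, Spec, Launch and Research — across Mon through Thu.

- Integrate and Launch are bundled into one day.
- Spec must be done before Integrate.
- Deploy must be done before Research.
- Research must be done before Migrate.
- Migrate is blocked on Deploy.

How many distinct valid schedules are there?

24

Splitting on Integrate: it can be Tue (4), Wed (8), Thu (12). Listing each branch's schedules as (Deploy, Migrate, Spec, Launch, Research):
Integrate=Tue: (Mon,Wed,Mon,Tue,Tue) (Mon,Thu,Mon,Tue,Tue) (Mon,Thu,Mon,Tue,Wed) (Tue,Thu,Mon,Tue,Wed) — 4.
Integrate=Wed: (Mon,Wed,Mon,Wed,Tue) (Mon,Wed,Tue,Wed,Tue) (Mon,Thu,Mon,Wed,Tue) (Mon,Thu,Mon,Wed,Wed) (Mon,Thu,Tue,Wed,Tue) (Mon,Thu,Tue,Wed,Wed) (Tue,Thu,Mon,Wed,Wed) (Tue,Thu,Tue,Wed,Wed) — 8.
Integrate=Thu: (Mon,Wed,Mon,Thu,Tue) (Mon,Wed,Tue,Thu,Tue) (Mon,Wed,Wed,Thu,Tue) (Mon,Thu,Mon,Thu,Tue) (Mon,Thu,Mon,Thu,Wed) (Mon,Thu,Tue,Thu,Tue) (Mon,Thu,Tue,Thu,Wed) (Mon,Thu,Wed,Thu,Tue) (Mon,Thu,Wed,Thu,Wed) (Tue,Thu,Mon,Thu,Wed) (Tue,Thu,Tue,Thu,Wed) (Tue,Thu,Wed,Thu,Wed) — 12.
Summing: 4 + 8 + 12 = 24.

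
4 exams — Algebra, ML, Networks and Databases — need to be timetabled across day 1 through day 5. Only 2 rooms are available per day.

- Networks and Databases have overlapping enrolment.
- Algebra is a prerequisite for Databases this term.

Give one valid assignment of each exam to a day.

Networks in day 3; Databases in day 2; ML in day 1; Algebra in day 1

Checking: Algebra(day 1) before Databases(day 2); Networks(day 3) != Databases(day 2); max 2 per day (cap 2).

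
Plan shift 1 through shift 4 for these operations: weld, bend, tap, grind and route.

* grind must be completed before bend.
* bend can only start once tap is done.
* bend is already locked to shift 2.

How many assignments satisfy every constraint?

Splitting on weld: it can be shift 1 (4), shift 2 (4), shift 3 (4), shift 4 (4). Listing each branch's schedules as (bend, tap, grind, route) by shift number:
weld=shift 1: (2,1,1,1) (2,1,1,2) (2,1,1,3) (2,1,1,4) — 4.
weld=shift 2: (2,1,1,1) (2,1,1,2) (2,1,1,3) (2,1,1,4) — 4.
weld=shift 3: (2,1,1,1) (2,1,1,2) (2,1,1,3) (2,1,1,4) — 4.
weld=shift 4: (2,1,1,1) (2,1,1,2) (2,1,1,3) (2,1,1,4) — 4.
Summing: 4 + 4 + 4 + 4 = 16.

16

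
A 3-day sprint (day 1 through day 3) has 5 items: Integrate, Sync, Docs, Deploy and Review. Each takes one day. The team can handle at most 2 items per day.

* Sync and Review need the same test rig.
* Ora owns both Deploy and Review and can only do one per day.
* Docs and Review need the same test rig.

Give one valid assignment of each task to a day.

Docs=day 2, Review=day 3, Integrate=day 1, Deploy=day 2, Sync=day 1

Checking: Sync(day 1) != Review(day 3); Deploy(day 2) != Review(day 3); Docs(day 2) != Review(day 3); max 2 per day (cap 2).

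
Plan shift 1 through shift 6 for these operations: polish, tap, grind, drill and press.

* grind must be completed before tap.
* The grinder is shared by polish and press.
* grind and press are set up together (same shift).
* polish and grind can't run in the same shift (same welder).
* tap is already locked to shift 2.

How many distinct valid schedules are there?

Splitting on polish: it can be shift 2 (6), shift 3 (6), shift 4 (6), shift 5 (6), shift 6 (6). Listing each branch's schedules as (tap, grind, drill, press) by shift number:
polish=shift 2: (2,1,1,1) (2,1,2,1) (2,1,3,1) (2,1,4,1) (2,1,5,1) (2,1,6,1) — 6.
polish=shift 3: (2,1,1,1) (2,1,2,1) (2,1,3,1) (2,1,4,1) (2,1,5,1) (2,1,6,1) — 6.
polish=shift 4: (2,1,1,1) (2,1,2,1) (2,1,3,1) (2,1,4,1) (2,1,5,1) (2,1,6,1) — 6.
polish=shift 5: (2,1,1,1) (2,1,2,1) (2,1,3,1) (2,1,4,1) (2,1,5,1) (2,1,6,1) — 6.
polish=shift 6: (2,1,1,1) (2,1,2,1) (2,1,3,1) (2,1,4,1) (2,1,5,1) (2,1,6,1) — 6.
Summing: 6 + 6 + 6 + 6 + 6 = 30.

30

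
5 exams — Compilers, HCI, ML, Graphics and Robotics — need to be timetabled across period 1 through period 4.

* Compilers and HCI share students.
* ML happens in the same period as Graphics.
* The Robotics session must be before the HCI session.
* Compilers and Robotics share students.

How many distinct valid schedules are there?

Splitting on Compilers: it can be period 1 (12), period 2 (12), period 3 (12), period 4 (12). Listing each branch's schedules as (HCI, ML, Graphics, Robotics) by period number:
Compilers=period 1: (3,1,1,2) (3,2,2,2) (3,3,3,2) (3,4,4,2) (4,1,1,2) (4,1,1,3) (4,2,2,2) (4,2,2,3) (4,3,3,2) (4,3,3,3) (4,4,4,2) (4,4,4,3) — 12.
Compilers=period 2: (3,1,1,1) (3,2,2,1) (3,3,3,1) (3,4,4,1) (4,1,1,1) (4,1,1,3) (4,2,2,1) (4,2,2,3) (4,3,3,1) (4,3,3,3) (4,4,4,1) (4,4,4,3) — 12.
Compilers=period 3: (2,1,1,1) (2,2,2,1) (2,3,3,1) (2,4,4,1) (4,1,1,1) (4,1,1,2) (4,2,2,1) (4,2,2,2) (4,3,3,1) (4,3,3,2) (4,4,4,1) (4,4,4,2) — 12.
Compilers=period 4: (2,1,1,1) (2,2,2,1) (2,3,3,1) (2,4,4,1) (3,1,1,1) (3,1,1,2) (3,2,2,1) (3,2,2,2) (3,3,3,1) (3,3,3,2) (3,4,4,1) (3,4,4,2) — 12.
Summing: 12 + 12 + 12 + 12 = 48.

48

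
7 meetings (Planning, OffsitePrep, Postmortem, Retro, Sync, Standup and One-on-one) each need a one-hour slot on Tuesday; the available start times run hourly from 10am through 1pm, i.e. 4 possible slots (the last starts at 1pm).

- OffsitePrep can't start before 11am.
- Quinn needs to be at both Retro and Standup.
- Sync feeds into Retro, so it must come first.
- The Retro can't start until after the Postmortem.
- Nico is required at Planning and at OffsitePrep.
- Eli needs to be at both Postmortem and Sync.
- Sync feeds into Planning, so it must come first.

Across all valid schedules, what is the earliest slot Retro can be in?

Precedence pushes Retro to at least 11am.
Retro at 12pm is achievable: One-on-one -> 10am, Planning -> 12pm, OffsitePrep -> 11am, Postmortem -> 11am, Sync -> 10am, Standup -> 10am, Retro -> 12pm.
Nothing earlier works — the conflict constraints rule out every slot before 12pm.

12pm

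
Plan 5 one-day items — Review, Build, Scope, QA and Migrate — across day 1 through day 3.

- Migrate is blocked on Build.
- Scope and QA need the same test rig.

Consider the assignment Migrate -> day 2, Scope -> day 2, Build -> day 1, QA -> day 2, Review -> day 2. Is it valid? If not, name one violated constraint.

No — it violates: Scope and QA need the same test rig

Migrate is blocked on Build — holds.
Scope and QA need the same test rig — violated.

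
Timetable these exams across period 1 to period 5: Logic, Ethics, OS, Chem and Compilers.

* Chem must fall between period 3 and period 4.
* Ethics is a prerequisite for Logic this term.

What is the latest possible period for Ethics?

period 4

Downstream work caps Ethics at period 4.
Ethics at period 4 is achievable: OS in period 1; Compilers in period 1; Logic in period 5; Chem in period 3; Ethics in period 4.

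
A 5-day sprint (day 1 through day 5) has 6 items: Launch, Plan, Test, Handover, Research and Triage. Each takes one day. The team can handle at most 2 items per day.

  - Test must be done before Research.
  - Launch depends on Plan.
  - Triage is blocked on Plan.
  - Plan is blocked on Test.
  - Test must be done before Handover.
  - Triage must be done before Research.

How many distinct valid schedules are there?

40

Splitting on Launch: it can be day 3 (10), day 4 (15), day 5 (15). Listing each branch's schedules as (Plan, Test, Handover, Research, Triage) by day number:
Launch=day 3: (2,1,2,4,3) (2,1,2,5,3) (2,1,2,5,4) (2,1,3,5,4) (2,1,4,4,3) (2,1,4,5,3) (2,1,4,5,4) (2,1,5,4,3) (2,1,5,5,3) (2,1,5,5,4) — 10.
Launch=day 4: (2,1,2,4,3) (2,1,2,5,3) (2,1,2,5,4) (2,1,3,4,3) (2,1,3,5,3) (2,1,3,5,4) (2,1,4,5,3) (2,1,5,4,3) (2,1,5,5,3) (2,1,5,5,4) (3,1,2,5,4) (3,1,3,5,4) (3,1,5,5,4) (3,2,3,5,4) (3,2,5,5,4) — 15.
Launch=day 5: (2,1,2,4,3) (2,1,2,5,3) (2,1,2,5,4) (2,1,3,4,3) (2,1,3,5,3) (2,1,3,5,4) (2,1,4,4,3) (2,1,4,5,3) (2,1,4,5,4) (2,1,5,4,3) (3,1,2,5,4) (3,1,3,5,4) (3,1,4,5,4) (3,2,3,5,4) (3,2,4,5,4) — 15.
Summing: 10 + 15 + 15 = 40.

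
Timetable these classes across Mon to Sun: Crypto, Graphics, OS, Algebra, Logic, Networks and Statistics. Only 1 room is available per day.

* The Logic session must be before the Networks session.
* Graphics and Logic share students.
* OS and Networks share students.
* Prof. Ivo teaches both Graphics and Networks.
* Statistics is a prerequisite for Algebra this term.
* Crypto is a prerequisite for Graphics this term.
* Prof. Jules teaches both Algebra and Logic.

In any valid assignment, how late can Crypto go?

Downstream work caps Crypto at Sat.
Crypto at Sat is achievable: Algebra in Tue, Networks in Thu, Crypto in Sat, Logic in Wed, Statistics in Mon, OS in Fri, Graphics in Sun.

Sat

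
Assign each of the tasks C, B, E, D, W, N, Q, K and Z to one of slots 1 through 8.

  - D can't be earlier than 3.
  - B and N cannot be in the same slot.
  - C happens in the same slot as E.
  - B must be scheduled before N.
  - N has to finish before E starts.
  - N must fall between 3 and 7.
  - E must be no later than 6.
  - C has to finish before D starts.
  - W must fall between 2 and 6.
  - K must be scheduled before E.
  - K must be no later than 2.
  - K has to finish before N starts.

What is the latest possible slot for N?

5

N is available from 3; N's own window allows nothing later than 7; downstream work caps N at 5.
N at 5 is achievable: Q=1, K=1, W=2, D=7, N=5, C=6, B=1, Z=1, E=6.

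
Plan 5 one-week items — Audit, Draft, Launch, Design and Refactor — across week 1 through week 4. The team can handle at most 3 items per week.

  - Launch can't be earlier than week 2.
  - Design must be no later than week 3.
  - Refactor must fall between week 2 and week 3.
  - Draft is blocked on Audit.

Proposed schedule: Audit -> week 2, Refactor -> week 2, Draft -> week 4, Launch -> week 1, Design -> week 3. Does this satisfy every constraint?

The team can handle at most 3 items per week — holds.
Design must be no later than week 3 — holds.
Refactor must fall between week 2 and week 3 — holds.
Launch can't be earlier than week 2 — violated.
Draft is blocked on Audit — holds.

No. Launch can't be earlier than week 2 is not satisfied.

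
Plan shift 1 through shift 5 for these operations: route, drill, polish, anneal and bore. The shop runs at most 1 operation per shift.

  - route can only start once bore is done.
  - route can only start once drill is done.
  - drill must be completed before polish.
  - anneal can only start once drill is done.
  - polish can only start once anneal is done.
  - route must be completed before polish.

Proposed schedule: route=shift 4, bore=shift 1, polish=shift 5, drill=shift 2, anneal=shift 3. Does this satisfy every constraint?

route can only start once drill is done — holds.
route must be completed before polish — holds.
polish can only start once anneal is done — holds.
anneal can only start once drill is done — holds.
route can only start once bore is done — holds.
drill must be completed before polish — holds.
The shop runs at most 1 operation per shift — holds.

Valid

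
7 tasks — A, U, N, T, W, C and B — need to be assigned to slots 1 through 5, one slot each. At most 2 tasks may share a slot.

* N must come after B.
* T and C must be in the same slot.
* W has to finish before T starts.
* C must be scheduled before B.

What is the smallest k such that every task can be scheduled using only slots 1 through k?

4

The precedence chain requires at least 4 distinct slots.
With at most 2 per slot and 7 tasks, at least 4 slots are needed.
4 works (last occupied slot: 4): for example A=1, W=1, U=3, N=4, B=3, T=2, C=2.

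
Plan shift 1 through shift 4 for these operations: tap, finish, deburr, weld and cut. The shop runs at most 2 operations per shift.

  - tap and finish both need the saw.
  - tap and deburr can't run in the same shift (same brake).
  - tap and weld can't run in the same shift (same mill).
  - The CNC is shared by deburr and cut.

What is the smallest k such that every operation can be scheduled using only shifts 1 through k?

3 shifts

With at most 2 per shift and 5 operations, at least 3 shifts are needed.
3 works (last occupied shift: shift 3): for example finish in shift 2, deburr in shift 2, cut in shift 1, tap in shift 1, weld in shift 3.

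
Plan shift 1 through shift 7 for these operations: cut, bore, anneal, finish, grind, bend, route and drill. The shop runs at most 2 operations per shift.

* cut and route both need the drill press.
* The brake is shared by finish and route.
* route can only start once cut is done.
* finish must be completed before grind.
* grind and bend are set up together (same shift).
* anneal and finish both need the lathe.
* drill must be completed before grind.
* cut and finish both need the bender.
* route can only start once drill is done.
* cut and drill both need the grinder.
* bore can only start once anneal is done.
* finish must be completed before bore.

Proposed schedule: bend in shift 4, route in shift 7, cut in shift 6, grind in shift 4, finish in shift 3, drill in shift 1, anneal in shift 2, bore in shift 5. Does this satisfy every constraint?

bore can only start once anneal is done — holds.
finish must be completed before bore — holds.
route can only start once drill is done — holds.
drill must be completed before grind — holds.
The shop runs at most 2 operations per shift — holds.
cut and route both need the drill press — holds.
cut and drill both need the grinder — holds.
anneal and finish both need the lathe — holds.
grind and bend are set up together (same shift) — holds.
finish must be completed before grind — holds.
cut and finish both need the bender — holds.
The brake is shared by finish and route — holds.
route can only start once cut is done — holds.

Valid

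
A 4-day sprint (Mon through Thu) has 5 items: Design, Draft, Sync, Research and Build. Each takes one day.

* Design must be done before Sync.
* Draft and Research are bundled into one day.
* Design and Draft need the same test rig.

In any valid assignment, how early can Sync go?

Precedence pushes Sync to at least Tue.
Sync at Tue is achievable: Draft=Tue; Build=Mon; Research=Tue; Sync=Tue; Design=Mon.

Tue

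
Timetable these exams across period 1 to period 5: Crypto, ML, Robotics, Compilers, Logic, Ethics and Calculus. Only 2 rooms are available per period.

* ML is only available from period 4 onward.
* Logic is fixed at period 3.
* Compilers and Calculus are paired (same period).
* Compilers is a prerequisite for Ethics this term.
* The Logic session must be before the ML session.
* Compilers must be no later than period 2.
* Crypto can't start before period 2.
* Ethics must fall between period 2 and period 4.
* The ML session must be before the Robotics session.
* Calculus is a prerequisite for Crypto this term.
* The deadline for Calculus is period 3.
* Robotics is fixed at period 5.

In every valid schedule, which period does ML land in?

Logic is fixed at period 3 and must come before ML, so ML is at least period 4.
Robotics is fixed at period 5 and must come after ML, so ML is at most period 4.
So ML must be period 4.

period 4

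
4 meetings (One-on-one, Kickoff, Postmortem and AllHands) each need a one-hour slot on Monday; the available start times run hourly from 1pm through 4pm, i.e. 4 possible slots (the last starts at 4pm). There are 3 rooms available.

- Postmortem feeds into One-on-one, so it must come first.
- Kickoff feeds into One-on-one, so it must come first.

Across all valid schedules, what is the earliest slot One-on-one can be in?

Precedence pushes One-on-one to at least 2pm.
One-on-one at 2pm is achievable: Kickoff in 1pm; AllHands in 1pm; One-on-one in 2pm; Postmortem in 1pm.

2pm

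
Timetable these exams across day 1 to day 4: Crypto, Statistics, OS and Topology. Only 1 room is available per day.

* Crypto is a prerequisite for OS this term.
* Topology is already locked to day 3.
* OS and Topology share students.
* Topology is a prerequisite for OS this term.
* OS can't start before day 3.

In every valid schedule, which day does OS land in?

OS's window is day 3–day 4.
Topology is fixed at day 3, and OS can't share a day with Topology.
So OS must be day 4.

day 4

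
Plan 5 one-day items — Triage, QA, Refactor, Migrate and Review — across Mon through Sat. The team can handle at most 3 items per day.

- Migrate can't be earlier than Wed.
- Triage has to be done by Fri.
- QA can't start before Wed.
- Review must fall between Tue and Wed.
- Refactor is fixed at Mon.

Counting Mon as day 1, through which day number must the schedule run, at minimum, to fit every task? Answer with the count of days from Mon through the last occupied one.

With at most 3 per day and 5 tasks, at least 2 days are needed.
QA can't be placed before Wed — that is day 3 counting from Mon — so the schedule must run through at least 3 days.
3 works (last occupied day: Wed): for example Migrate=Wed; Refactor=Mon; QA=Wed; Triage=Mon; Review=Tue.

3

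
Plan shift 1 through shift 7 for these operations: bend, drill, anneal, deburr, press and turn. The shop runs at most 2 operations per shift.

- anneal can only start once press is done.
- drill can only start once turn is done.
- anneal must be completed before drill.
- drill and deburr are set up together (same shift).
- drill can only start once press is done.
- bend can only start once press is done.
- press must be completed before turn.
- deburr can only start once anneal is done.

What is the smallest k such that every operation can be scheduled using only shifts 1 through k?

4

The precedence chain requires at least 3 distinct shifts.
With at most 2 per shift and 6 operations, at least 3 shifts are needed.
Could 3 shifts be enough, i.e. nothing placed later than shift 3? No: turn must come after press (at shift 1 or later) → {shift 2, shift 3}; press must come before turn (at shift 3 or earlier) → {shift 1, shift 2}; anneal must come after press (at shift 1 or later) → {shift 2, shift 3}; deburr must come after anneal (at shift 2 or later) → {shift 3}; anneal must come before deburr (at shift 3 or earlier) → {shift 2}; drill must come after turn (at shift 2 or later) → {shift 3}; turn must come before drill (at shift 3 or earlier) → {shift 2}; bend must come after press (at shift 1 or later) → {shift 2, shift 3}; bend can't use shift 2, already full with anneal and turn (limit 2) → {shift 3}; that puts bend, drill and deburr all in shift 3 — more than 2 per shift.
So 3 shifts is not enough.
4 works (last occupied shift: shift 4): for example deburr -> shift 3, anneal -> shift 2, drill -> shift 3, bend -> shift 4, press -> shift 1, turn -> shift 2.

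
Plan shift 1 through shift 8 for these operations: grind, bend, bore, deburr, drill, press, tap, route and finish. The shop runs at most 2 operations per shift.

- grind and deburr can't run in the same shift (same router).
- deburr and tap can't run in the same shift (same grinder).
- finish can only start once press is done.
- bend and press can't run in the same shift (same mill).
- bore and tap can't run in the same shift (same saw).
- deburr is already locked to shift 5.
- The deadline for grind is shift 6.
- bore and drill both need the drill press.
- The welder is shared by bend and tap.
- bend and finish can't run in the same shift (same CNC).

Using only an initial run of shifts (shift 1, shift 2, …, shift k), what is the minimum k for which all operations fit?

The precedence chain requires at least 2 distinct shifts.
With at most 2 per shift and 9 operations, at least 5 shifts are needed.
deburr can't be placed before shift 5, so the schedule must run through at least shift 5.
5 works (last occupied shift: shift 5): for example route -> shift 4; finish -> shift 2; drill -> shift 3; bore -> shift 2; bend -> shift 3; grind -> shift 1; deburr -> shift 5; press -> shift 1; tap -> shift 4.

5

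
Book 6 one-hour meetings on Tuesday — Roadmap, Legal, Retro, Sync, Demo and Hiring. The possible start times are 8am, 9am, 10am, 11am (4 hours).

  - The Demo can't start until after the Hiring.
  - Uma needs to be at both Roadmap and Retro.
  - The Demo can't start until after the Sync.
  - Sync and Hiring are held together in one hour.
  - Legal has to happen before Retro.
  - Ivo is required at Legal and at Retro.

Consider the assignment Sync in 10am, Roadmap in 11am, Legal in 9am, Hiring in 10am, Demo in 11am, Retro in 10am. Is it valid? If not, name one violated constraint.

Legal has to happen before Retro — holds.
The Demo can't start until after the Sync — holds.
Sync and Hiring are held together in one hour — holds.
The Demo can't start until after the Hiring — holds.
Uma needs to be at both Roadmap and Retro — holds.
Ivo is required at Legal and at Retro — holds.

Yes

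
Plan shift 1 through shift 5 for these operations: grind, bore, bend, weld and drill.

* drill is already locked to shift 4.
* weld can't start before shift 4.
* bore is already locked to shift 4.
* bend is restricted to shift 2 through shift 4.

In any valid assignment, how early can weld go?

shift 4

Weld is available from shift 4.
weld at shift 4 is achievable: grind in shift 1; drill in shift 4; bore in shift 4; bend in shift 2; weld in shift 4.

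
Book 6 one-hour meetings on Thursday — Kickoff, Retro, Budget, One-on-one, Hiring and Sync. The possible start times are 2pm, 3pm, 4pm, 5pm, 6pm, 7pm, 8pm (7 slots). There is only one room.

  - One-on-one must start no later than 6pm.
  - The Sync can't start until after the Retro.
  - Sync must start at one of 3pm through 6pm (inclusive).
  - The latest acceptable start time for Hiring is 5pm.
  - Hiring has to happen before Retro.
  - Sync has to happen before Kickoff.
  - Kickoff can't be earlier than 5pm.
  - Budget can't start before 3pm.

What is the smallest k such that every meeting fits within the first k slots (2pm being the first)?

6

The precedence chain requires at least 4 distinct slots.
With at most 1 per slot and 6 meetings, at least 6 slots are needed.
6 works (last occupied slot: 7pm): for example Kickoff in 5pm; One-on-one in 6pm; Sync in 4pm; Budget in 7pm; Hiring in 2pm; Retro in 3pm.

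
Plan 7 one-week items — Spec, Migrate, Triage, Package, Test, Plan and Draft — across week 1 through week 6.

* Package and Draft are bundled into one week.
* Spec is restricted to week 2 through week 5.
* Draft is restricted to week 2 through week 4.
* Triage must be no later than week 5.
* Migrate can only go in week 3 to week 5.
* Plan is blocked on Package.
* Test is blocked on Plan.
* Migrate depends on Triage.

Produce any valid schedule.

Plan=week 3; Spec=week 2; Draft=week 2; Migrate=week 3; Test=week 4; Triage=week 1; Package=week 2

Checking: Triage(week 1) before Migrate(week 3); Plan(week 3) before Test(week 4); Package(week 2) before Plan(week 3); Package = Draft = week 2; Spec=week 2 in [week 2,week 5]; Draft=week 2 in [week 2,week 4]; Triage=week 1 in [week 1,week 5]; Migrate=week 3 in [week 3,week 5].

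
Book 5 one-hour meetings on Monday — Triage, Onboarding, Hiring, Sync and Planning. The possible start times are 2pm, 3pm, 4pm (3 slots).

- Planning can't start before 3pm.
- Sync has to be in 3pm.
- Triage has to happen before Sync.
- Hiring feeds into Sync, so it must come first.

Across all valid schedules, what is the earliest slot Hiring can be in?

Downstream work caps Hiring at 2pm.
Hiring at 2pm is achievable: Sync -> 3pm, Triage -> 2pm, Onboarding -> 2pm, Hiring -> 2pm, Planning -> 3pm.

2pm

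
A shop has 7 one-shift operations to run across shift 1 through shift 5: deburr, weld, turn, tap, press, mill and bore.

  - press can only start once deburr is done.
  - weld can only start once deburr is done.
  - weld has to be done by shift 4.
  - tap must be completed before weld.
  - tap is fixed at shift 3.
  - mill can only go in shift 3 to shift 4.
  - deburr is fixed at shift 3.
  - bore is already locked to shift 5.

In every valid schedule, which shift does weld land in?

shift 4

Precedence pushes weld to at least shift 4; weld's own window allows nothing later than shift 4.
So weld is pinned to shift 4.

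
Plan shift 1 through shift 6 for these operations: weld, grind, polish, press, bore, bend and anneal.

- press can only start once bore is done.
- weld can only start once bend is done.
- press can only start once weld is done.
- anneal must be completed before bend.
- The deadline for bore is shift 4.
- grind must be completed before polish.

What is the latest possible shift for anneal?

Downstream work caps anneal at shift 3.
anneal at shift 3 is achievable: anneal in shift 3; weld in shift 5; grind in shift 1; polish in shift 2; bend in shift 4; bore in shift 1; press in shift 6.

shift 3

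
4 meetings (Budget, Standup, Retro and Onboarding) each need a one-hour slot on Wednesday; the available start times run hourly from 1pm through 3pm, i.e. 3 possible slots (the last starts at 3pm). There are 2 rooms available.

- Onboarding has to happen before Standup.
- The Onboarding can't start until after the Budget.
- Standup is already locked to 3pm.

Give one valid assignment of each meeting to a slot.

Retro=1pm; Standup=3pm; Onboarding=2pm; Budget=1pm

Checking: Budget(1pm) before Onboarding(2pm); Onboarding(2pm) before Standup(3pm); Standup=3pm in [3pm,3pm]; max 2 per slot (cap 2).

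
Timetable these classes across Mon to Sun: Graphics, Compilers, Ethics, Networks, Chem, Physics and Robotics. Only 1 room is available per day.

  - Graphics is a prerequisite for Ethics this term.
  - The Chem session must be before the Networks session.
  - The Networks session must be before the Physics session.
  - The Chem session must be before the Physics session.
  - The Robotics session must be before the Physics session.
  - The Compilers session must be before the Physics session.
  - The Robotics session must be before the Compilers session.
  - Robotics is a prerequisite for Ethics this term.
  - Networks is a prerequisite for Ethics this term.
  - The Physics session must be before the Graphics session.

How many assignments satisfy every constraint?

6

Splitting on Compilers: it can be Tue (1), Wed (2), Thu (3). Listing each branch's schedules as (Graphics, Ethics, Networks, Chem, Physics, Robotics):
Compilers=Tue: (Sat,Sun,Thu,Wed,Fri,Mon) — 1.
Compilers=Wed: (Sat,Sun,Thu,Mon,Fri,Tue) (Sat,Sun,Thu,Tue,Fri,Mon) — 2.
Compilers=Thu: (Sat,Sun,Tue,Mon,Fri,Wed) (Sat,Sun,Wed,Mon,Fri,Tue) (Sat,Sun,Wed,Tue,Fri,Mon) — 3.
Summing: 1 + 2 + 3 = 6.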